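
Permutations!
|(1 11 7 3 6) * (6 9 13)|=7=|(1 11 7 3 9 13 6)|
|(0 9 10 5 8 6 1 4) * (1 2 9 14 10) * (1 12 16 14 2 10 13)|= 36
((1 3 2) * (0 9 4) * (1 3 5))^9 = (9)(1 5)(2 3)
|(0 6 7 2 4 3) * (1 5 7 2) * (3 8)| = 6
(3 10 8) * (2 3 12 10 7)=(2 3 7)(8 12 10)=[0, 1, 3, 7, 4, 5, 6, 2, 12, 9, 8, 11, 10]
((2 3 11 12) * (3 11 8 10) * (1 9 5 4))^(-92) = ((1 9 5 4)(2 11 12)(3 8 10))^(-92) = (2 11 12)(3 8 10)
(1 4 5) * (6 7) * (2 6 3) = (1 4 5)(2 6 7 3) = [0, 4, 6, 2, 5, 1, 7, 3]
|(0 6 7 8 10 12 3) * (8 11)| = |(0 6 7 11 8 10 12 3)| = 8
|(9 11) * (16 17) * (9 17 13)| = 5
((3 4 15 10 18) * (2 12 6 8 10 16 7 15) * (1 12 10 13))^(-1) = (1 13 8 6 12)(2 4 3 18 10)(7 16 15)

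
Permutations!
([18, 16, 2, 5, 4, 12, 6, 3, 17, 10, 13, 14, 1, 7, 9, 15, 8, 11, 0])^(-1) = (0 18)(1 12 5 3 7 13 10 9 14 11 17 8 16)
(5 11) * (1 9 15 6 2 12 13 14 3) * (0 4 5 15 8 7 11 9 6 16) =(0 4 5 9 8 7 11 15 16)(1 6 2 12 13 14 3) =[4, 6, 12, 1, 5, 9, 2, 11, 7, 8, 10, 15, 13, 14, 3, 16, 0]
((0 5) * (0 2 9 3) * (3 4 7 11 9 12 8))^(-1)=((0 5 2 12 8 3)(4 7 11 9))^(-1)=(0 3 8 12 2 5)(4 9 11 7)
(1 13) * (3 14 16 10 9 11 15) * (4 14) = (1 13)(3 4 14 16 10 9 11 15) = [0, 13, 2, 4, 14, 5, 6, 7, 8, 11, 9, 15, 12, 1, 16, 3, 10]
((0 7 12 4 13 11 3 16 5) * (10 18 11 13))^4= (0 10 16 12 11)(3 7 18 5 4)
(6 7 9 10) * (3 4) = (3 4)(6 7 9 10) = [0, 1, 2, 4, 3, 5, 7, 9, 8, 10, 6]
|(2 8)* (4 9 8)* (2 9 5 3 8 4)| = 5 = |(3 8 9 4 5)|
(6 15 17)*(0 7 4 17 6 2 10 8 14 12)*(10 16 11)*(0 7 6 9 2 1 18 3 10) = [6, 18, 16, 10, 17, 5, 15, 4, 14, 2, 8, 0, 7, 13, 12, 9, 11, 1, 3] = (0 6 15 9 2 16 11)(1 18 3 10 8 14 12 7 4 17)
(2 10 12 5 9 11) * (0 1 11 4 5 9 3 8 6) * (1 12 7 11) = [12, 1, 10, 8, 5, 3, 0, 11, 6, 4, 7, 2, 9] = (0 12 9 4 5 3 8 6)(2 10 7 11)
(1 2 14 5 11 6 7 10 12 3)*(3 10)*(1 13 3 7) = (1 2 14 5 11 6)(3 13)(10 12) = [0, 2, 14, 13, 4, 11, 1, 7, 8, 9, 12, 6, 10, 3, 5]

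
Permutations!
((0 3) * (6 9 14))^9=(14)(0 3)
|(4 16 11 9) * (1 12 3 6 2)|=|(1 12 3 6 2)(4 16 11 9)|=20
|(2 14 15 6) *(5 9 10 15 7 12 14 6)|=12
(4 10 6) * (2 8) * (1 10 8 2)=(1 10 6 4 8)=[0, 10, 2, 3, 8, 5, 4, 7, 1, 9, 6]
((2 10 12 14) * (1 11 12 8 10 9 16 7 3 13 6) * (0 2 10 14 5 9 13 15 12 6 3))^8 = ((0 2 13 3 15 12 5 9 16 7)(1 11 6)(8 14 10))^8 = (0 16 5 15 13)(1 6 11)(2 7 9 12 3)(8 10 14)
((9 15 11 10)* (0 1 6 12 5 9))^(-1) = (0 10 11 15 9 5 12 6 1)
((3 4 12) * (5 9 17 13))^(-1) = (3 12 4)(5 13 17 9)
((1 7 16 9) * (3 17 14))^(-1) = (1 9 16 7)(3 14 17)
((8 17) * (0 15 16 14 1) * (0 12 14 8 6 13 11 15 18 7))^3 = ((0 18 7)(1 12 14)(6 13 11 15 16 8 17))^3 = (18)(6 15 17 11 8 13 16)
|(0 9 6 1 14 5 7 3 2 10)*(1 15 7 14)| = 8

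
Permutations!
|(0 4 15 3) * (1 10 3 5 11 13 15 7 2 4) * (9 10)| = 60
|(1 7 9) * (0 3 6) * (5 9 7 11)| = 12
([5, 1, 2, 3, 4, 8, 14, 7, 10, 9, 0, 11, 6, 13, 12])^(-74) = (0 8)(5 10)(6 14 12)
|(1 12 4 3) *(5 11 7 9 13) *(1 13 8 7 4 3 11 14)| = |(1 12 3 13 5 14)(4 11)(7 9 8)| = 6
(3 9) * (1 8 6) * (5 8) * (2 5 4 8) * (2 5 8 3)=(1 4 3 9 2 8 6)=[0, 4, 8, 9, 3, 5, 1, 7, 6, 2]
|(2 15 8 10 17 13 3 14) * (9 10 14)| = |(2 15 8 14)(3 9 10 17 13)| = 20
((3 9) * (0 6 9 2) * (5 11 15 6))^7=((0 5 11 15 6 9 3 2))^7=(0 2 3 9 6 15 11 5)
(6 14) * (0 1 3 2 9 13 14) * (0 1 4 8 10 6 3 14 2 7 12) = (0 4 8 10 6 1 14 3 7 12)(2 9 13) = [4, 14, 9, 7, 8, 5, 1, 12, 10, 13, 6, 11, 0, 2, 3]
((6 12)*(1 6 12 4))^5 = ((12)(1 6 4))^5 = (12)(1 4 6)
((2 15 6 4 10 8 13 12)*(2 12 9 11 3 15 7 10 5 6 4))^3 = ((2 7 10 8 13 9 11 3 15 4 5 6))^3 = (2 8 11 4)(3 5 7 13)(6 10 9 15)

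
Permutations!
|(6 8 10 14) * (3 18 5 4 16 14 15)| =|(3 18 5 4 16 14 6 8 10 15)| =10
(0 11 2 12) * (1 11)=(0 1 11 2 12)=[1, 11, 12, 3, 4, 5, 6, 7, 8, 9, 10, 2, 0]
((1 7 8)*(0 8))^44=((0 8 1 7))^44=(8)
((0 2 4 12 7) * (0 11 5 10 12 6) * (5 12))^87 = (12)(0 6 4 2)(5 10)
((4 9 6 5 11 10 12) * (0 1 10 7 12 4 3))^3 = (0 4 5 12 1 9 11 3 10 6 7)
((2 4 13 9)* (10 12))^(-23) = (2 4 13 9)(10 12)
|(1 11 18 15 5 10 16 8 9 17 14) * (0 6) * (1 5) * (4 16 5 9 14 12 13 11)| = 12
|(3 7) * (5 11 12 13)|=|(3 7)(5 11 12 13)|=4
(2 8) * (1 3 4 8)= (1 3 4 8 2)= [0, 3, 1, 4, 8, 5, 6, 7, 2]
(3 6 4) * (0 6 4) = (0 6)(3 4) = [6, 1, 2, 4, 3, 5, 0]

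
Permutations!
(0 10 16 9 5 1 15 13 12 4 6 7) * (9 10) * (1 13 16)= (0 9 5 13 12 4 6 7)(1 15 16 10)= [9, 15, 2, 3, 6, 13, 7, 0, 8, 5, 1, 11, 4, 12, 14, 16, 10]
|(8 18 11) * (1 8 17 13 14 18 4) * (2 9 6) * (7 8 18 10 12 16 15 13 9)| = |(1 18 11 17 9 6 2 7 8 4)(10 12 16 15 13 14)| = 30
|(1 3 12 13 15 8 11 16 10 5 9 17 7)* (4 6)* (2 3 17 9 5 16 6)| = 18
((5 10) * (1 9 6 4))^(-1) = ((1 9 6 4)(5 10))^(-1) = (1 4 6 9)(5 10)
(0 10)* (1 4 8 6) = (0 10)(1 4 8 6) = [10, 4, 2, 3, 8, 5, 1, 7, 6, 9, 0]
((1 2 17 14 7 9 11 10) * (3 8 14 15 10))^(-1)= (1 10 15 17 2)(3 11 9 7 14 8)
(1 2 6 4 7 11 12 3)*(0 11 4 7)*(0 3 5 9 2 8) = (0 11 12 5 9 2 6 7 4 3 1 8) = [11, 8, 6, 1, 3, 9, 7, 4, 0, 2, 10, 12, 5]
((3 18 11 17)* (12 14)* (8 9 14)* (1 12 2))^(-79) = (1 2 14 9 8 12)(3 18 11 17)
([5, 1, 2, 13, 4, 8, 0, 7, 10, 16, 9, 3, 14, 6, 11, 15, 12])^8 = [11, 1, 2, 16, 4, 3, 14, 7, 13, 0, 6, 9, 8, 12, 10, 15, 5]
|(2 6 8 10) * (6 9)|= 5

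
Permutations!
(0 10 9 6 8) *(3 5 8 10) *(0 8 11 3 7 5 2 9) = [7, 1, 9, 2, 4, 11, 10, 5, 8, 6, 0, 3] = (0 7 5 11 3 2 9 6 10)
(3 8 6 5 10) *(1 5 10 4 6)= [0, 5, 2, 8, 6, 4, 10, 7, 1, 9, 3]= (1 5 4 6 10 3 8)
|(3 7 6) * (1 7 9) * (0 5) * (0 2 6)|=8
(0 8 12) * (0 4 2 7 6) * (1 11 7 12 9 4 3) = (0 8 9 4 2 12 3 1 11 7 6) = [8, 11, 12, 1, 2, 5, 0, 6, 9, 4, 10, 7, 3]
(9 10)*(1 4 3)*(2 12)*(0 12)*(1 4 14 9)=(0 12 2)(1 14 9 10)(3 4)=[12, 14, 0, 4, 3, 5, 6, 7, 8, 10, 1, 11, 2, 13, 9]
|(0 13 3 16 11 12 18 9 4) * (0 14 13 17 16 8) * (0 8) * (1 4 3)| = 8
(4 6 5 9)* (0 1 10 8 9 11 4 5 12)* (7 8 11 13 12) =(0 1 10 11 4 6 7 8 9 5 13 12) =[1, 10, 2, 3, 6, 13, 7, 8, 9, 5, 11, 4, 0, 12]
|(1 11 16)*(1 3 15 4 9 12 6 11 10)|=|(1 10)(3 15 4 9 12 6 11 16)|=8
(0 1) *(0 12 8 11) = (0 1 12 8 11) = [1, 12, 2, 3, 4, 5, 6, 7, 11, 9, 10, 0, 8]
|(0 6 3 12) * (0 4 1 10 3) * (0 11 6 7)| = 10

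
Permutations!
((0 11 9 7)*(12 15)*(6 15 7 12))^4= (15)(0 7 12 9 11)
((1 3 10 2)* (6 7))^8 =((1 3 10 2)(6 7))^8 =(10)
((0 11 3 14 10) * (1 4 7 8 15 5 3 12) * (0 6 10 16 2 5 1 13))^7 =(0 13 12 11)(1 7 15 4 8)(2 3 16 5 14)(6 10)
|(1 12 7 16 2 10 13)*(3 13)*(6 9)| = 8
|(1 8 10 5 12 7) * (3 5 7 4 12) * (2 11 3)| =4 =|(1 8 10 7)(2 11 3 5)(4 12)|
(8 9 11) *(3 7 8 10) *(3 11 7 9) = [0, 1, 2, 9, 4, 5, 6, 8, 3, 7, 11, 10] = (3 9 7 8)(10 11)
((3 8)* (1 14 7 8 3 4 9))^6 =(14)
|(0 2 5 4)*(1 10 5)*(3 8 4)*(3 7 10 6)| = 21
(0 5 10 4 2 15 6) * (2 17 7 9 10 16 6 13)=[5, 1, 15, 3, 17, 16, 0, 9, 8, 10, 4, 11, 12, 2, 14, 13, 6, 7]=(0 5 16 6)(2 15 13)(4 17 7 9 10)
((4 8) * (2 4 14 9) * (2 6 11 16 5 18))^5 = ((2 4 8 14 9 6 11 16 5 18))^5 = (2 6)(4 11)(5 14)(8 16)(9 18)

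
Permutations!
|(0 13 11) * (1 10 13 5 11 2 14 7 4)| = 21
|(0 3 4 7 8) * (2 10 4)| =|(0 3 2 10 4 7 8)| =7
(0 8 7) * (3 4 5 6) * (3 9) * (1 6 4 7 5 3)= (0 8 5 4 3 7)(1 6 9)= [8, 6, 2, 7, 3, 4, 9, 0, 5, 1]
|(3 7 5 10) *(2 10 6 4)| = |(2 10 3 7 5 6 4)| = 7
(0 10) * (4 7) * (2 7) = (0 10)(2 7 4) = [10, 1, 7, 3, 2, 5, 6, 4, 8, 9, 0]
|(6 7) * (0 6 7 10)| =|(0 6 10)| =3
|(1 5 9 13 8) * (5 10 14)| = 7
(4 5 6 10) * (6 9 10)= (4 5 9 10)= [0, 1, 2, 3, 5, 9, 6, 7, 8, 10, 4]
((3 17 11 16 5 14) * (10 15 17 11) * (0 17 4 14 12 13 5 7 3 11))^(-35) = (0 14)(3 4)(5 12 13)(7 15)(10 16)(11 17)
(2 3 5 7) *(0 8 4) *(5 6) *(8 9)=[9, 1, 3, 6, 0, 7, 5, 2, 4, 8]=(0 9 8 4)(2 3 6 5 7)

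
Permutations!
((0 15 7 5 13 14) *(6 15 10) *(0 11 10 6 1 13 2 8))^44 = (0 15 5 8 6 7 2)(1 10 11 14 13)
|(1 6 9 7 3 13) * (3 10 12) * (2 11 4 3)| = 11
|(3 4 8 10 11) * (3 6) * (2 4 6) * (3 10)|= 7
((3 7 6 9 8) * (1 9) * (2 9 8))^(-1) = ((1 8 3 7 6)(2 9))^(-1) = (1 6 7 3 8)(2 9)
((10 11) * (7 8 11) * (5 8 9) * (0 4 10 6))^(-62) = (0 4 10 7 9 5 8 11 6)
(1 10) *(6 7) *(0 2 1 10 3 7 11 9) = [2, 3, 1, 7, 4, 5, 11, 6, 8, 0, 10, 9] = (0 2 1 3 7 6 11 9)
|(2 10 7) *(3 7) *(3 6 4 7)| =5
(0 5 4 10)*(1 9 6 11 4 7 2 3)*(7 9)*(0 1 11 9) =[5, 7, 3, 11, 10, 0, 9, 2, 8, 6, 1, 4] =(0 5)(1 7 2 3 11 4 10)(6 9)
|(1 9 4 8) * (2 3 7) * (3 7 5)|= 4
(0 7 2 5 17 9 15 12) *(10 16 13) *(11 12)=[7, 1, 5, 3, 4, 17, 6, 2, 8, 15, 16, 12, 0, 10, 14, 11, 13, 9]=(0 7 2 5 17 9 15 11 12)(10 16 13)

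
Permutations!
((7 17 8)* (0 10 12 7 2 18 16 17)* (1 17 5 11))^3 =((0 10 12 7)(1 17 8 2 18 16 5 11))^3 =(0 7 12 10)(1 2 5 17 18 11 8 16)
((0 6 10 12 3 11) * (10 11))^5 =(0 11 6)(3 12 10)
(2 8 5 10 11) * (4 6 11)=(2 8 5 10 4 6 11)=[0, 1, 8, 3, 6, 10, 11, 7, 5, 9, 4, 2]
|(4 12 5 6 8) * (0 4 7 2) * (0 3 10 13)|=11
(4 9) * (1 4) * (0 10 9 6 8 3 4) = [10, 0, 2, 4, 6, 5, 8, 7, 3, 1, 9] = (0 10 9 1)(3 4 6 8)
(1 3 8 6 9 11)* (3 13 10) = [0, 13, 2, 8, 4, 5, 9, 7, 6, 11, 3, 1, 12, 10] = (1 13 10 3 8 6 9 11)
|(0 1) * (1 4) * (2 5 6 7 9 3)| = 6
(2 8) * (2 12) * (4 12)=[0, 1, 8, 3, 12, 5, 6, 7, 4, 9, 10, 11, 2]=(2 8 4 12)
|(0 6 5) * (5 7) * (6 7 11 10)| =|(0 7 5)(6 11 10)| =3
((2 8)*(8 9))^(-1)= ((2 9 8))^(-1)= (2 8 9)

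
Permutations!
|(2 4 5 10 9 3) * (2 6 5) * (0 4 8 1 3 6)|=12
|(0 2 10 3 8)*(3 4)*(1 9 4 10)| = |(10)(0 2 1 9 4 3 8)| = 7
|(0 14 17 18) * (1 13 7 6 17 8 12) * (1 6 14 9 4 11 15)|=14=|(0 9 4 11 15 1 13 7 14 8 12 6 17 18)|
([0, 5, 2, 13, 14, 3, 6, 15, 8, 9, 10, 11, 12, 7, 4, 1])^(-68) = (1 7 3)(5 15 13)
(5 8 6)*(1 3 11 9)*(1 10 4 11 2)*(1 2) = (1 3)(4 11 9 10)(5 8 6) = [0, 3, 2, 1, 11, 8, 5, 7, 6, 10, 4, 9]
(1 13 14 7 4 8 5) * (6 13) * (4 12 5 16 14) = (1 6 13 4 8 16 14 7 12 5) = [0, 6, 2, 3, 8, 1, 13, 12, 16, 9, 10, 11, 5, 4, 7, 15, 14]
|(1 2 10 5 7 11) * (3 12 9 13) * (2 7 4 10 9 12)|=|(1 7 11)(2 9 13 3)(4 10 5)|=12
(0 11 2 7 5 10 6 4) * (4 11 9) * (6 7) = (0 9 4)(2 6 11)(5 10 7) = [9, 1, 6, 3, 0, 10, 11, 5, 8, 4, 7, 2]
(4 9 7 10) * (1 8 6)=(1 8 6)(4 9 7 10)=[0, 8, 2, 3, 9, 5, 1, 10, 6, 7, 4]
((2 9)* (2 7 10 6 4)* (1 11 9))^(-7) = (1 11 9 7 10 6 4 2)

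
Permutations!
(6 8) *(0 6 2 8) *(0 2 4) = [6, 1, 8, 3, 0, 5, 2, 7, 4] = (0 6 2 8 4)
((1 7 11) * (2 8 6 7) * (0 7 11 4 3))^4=(1 11 6 8 2)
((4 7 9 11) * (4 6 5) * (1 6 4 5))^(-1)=(1 6)(4 11 9 7)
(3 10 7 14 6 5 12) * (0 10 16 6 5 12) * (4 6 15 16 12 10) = (0 4 6 10 7 14 5)(3 12)(15 16) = [4, 1, 2, 12, 6, 0, 10, 14, 8, 9, 7, 11, 3, 13, 5, 16, 15]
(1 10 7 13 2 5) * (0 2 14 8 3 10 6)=(0 2 5 1 6)(3 10 7 13 14 8)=[2, 6, 5, 10, 4, 1, 0, 13, 3, 9, 7, 11, 12, 14, 8]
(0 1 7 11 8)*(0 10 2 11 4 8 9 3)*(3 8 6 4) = (0 1 7 3)(2 11 9 8 10)(4 6) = [1, 7, 11, 0, 6, 5, 4, 3, 10, 8, 2, 9]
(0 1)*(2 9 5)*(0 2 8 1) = (1 2 9 5 8) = [0, 2, 9, 3, 4, 8, 6, 7, 1, 5]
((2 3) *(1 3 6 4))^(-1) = ((1 3 2 6 4))^(-1) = (1 4 6 2 3)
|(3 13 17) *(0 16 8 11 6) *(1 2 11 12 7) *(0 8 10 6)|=|(0 16 10 6 8 12 7 1 2 11)(3 13 17)|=30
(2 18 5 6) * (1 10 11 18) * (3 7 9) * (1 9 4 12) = (1 10 11 18 5 6 2 9 3 7 4 12) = [0, 10, 9, 7, 12, 6, 2, 4, 8, 3, 11, 18, 1, 13, 14, 15, 16, 17, 5]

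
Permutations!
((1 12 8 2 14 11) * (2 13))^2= ((1 12 8 13 2 14 11))^2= (1 8 2 11 12 13 14)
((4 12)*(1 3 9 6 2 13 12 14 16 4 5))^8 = (4 16 14)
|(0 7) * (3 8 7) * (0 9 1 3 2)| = |(0 2)(1 3 8 7 9)| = 10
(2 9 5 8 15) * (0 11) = (0 11)(2 9 5 8 15) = [11, 1, 9, 3, 4, 8, 6, 7, 15, 5, 10, 0, 12, 13, 14, 2]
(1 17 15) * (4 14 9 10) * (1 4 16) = (1 17 15 4 14 9 10 16) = [0, 17, 2, 3, 14, 5, 6, 7, 8, 10, 16, 11, 12, 13, 9, 4, 1, 15]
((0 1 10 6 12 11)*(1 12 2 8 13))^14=(0 11 12)(1 6 8)(2 13 10)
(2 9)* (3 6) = (2 9)(3 6) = [0, 1, 9, 6, 4, 5, 3, 7, 8, 2]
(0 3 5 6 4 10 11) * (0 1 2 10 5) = (0 3)(1 2 10 11)(4 5 6) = [3, 2, 10, 0, 5, 6, 4, 7, 8, 9, 11, 1]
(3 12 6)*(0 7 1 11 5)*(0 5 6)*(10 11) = (0 7 1 10 11 6 3 12) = [7, 10, 2, 12, 4, 5, 3, 1, 8, 9, 11, 6, 0]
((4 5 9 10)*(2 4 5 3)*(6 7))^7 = (2 4 3)(5 9 10)(6 7)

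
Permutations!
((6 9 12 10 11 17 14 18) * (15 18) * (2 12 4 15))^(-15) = (18)(2 11)(10 14)(12 17)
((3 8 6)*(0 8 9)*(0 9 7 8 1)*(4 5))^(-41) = (9)(0 1)(3 6 8 7)(4 5)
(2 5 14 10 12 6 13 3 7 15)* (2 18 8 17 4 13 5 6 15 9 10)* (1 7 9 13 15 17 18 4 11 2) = [0, 7, 6, 9, 15, 14, 5, 13, 18, 10, 12, 2, 17, 3, 1, 4, 16, 11, 8] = (1 7 13 3 9 10 12 17 11 2 6 5 14)(4 15)(8 18)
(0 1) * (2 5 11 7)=[1, 0, 5, 3, 4, 11, 6, 2, 8, 9, 10, 7]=(0 1)(2 5 11 7)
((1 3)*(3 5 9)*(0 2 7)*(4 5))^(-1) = (0 7 2)(1 3 9 5 4)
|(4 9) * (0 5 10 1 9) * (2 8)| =6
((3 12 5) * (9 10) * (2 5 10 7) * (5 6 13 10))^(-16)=((2 6 13 10 9 7)(3 12 5))^(-16)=(2 13 9)(3 5 12)(6 10 7)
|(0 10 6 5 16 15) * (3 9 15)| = |(0 10 6 5 16 3 9 15)| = 8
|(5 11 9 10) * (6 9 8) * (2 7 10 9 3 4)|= 9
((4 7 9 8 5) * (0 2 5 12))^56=(12)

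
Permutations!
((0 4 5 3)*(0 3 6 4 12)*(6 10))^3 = ((0 12)(4 5 10 6))^3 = (0 12)(4 6 10 5)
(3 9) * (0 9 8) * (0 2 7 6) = (0 9 3 8 2 7 6) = [9, 1, 7, 8, 4, 5, 0, 6, 2, 3]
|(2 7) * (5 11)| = 2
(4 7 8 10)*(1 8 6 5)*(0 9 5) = (0 9 5 1 8 10 4 7 6) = [9, 8, 2, 3, 7, 1, 0, 6, 10, 5, 4]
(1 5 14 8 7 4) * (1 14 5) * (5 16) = (4 14 8 7)(5 16) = [0, 1, 2, 3, 14, 16, 6, 4, 7, 9, 10, 11, 12, 13, 8, 15, 5]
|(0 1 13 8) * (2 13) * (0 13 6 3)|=10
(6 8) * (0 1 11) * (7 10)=(0 1 11)(6 8)(7 10)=[1, 11, 2, 3, 4, 5, 8, 10, 6, 9, 7, 0]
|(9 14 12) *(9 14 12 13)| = |(9 12 14 13)| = 4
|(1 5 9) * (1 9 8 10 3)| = 5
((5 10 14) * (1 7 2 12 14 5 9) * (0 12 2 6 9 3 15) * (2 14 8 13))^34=(0 8 2 3)(1 6)(7 9)(12 13 14 15)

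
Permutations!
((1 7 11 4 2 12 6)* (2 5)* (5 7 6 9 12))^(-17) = (1 6)(2 5)(4 7 11)(9 12)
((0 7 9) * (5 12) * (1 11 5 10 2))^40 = ((0 7 9)(1 11 5 12 10 2))^40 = (0 7 9)(1 10 5)(2 12 11)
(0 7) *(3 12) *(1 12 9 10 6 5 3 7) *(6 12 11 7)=(0 1 11 7)(3 9 10 12 6 5)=[1, 11, 2, 9, 4, 3, 5, 0, 8, 10, 12, 7, 6]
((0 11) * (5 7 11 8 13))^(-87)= ((0 8 13 5 7 11))^(-87)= (0 5)(7 8)(11 13)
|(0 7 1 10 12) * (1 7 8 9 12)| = |(0 8 9 12)(1 10)| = 4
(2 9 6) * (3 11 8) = (2 9 6)(3 11 8) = [0, 1, 9, 11, 4, 5, 2, 7, 3, 6, 10, 8]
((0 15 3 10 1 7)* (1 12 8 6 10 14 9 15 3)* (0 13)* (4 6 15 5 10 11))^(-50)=(0 7 15 12 5 14)(1 8 10 9 3 13)(4 6 11)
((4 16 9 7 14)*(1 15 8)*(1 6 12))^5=(16)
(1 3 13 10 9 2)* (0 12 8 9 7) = (0 12 8 9 2 1 3 13 10 7) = [12, 3, 1, 13, 4, 5, 6, 0, 9, 2, 7, 11, 8, 10]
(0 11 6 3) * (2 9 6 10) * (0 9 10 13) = (0 11 13)(2 10)(3 9 6) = [11, 1, 10, 9, 4, 5, 3, 7, 8, 6, 2, 13, 12, 0]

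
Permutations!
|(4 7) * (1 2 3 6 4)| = 6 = |(1 2 3 6 4 7)|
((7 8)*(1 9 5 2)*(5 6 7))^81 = (1 8 9 5 6 2 7)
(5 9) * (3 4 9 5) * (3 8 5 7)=(3 4 9 8 5 7)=[0, 1, 2, 4, 9, 7, 6, 3, 5, 8]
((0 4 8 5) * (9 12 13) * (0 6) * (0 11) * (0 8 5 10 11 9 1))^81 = ((0 4 5 6 9 12 13 1)(8 10 11))^81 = (0 4 5 6 9 12 13 1)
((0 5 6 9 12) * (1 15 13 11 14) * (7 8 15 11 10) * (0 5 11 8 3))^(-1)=(0 3 7 10 13 15 8 1 14 11)(5 12 9 6)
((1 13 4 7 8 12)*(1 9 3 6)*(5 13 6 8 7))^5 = (1 6)(3 8 12 9)(4 13 5)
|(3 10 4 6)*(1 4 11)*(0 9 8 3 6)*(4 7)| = |(0 9 8 3 10 11 1 7 4)| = 9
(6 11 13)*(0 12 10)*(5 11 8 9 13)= (0 12 10)(5 11)(6 8 9 13)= [12, 1, 2, 3, 4, 11, 8, 7, 9, 13, 0, 5, 10, 6]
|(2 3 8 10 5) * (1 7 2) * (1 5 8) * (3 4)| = |(1 7 2 4 3)(8 10)| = 10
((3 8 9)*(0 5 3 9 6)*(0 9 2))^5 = ((0 5 3 8 6 9 2))^5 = (0 9 8 5 2 6 3)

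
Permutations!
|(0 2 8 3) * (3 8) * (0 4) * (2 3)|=|(8)(0 3 4)|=3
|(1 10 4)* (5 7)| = |(1 10 4)(5 7)| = 6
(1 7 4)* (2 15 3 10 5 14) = [0, 7, 15, 10, 1, 14, 6, 4, 8, 9, 5, 11, 12, 13, 2, 3] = (1 7 4)(2 15 3 10 5 14)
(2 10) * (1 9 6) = (1 9 6)(2 10) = [0, 9, 10, 3, 4, 5, 1, 7, 8, 6, 2]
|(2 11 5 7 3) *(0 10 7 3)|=12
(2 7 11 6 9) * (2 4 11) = (2 7)(4 11 6 9) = [0, 1, 7, 3, 11, 5, 9, 2, 8, 4, 10, 6]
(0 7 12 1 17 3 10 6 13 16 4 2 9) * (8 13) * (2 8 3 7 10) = (0 10 6 3 2 9)(1 17 7 12)(4 8 13 16) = [10, 17, 9, 2, 8, 5, 3, 12, 13, 0, 6, 11, 1, 16, 14, 15, 4, 7]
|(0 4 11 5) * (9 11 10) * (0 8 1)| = 8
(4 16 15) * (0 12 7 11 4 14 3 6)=[12, 1, 2, 6, 16, 5, 0, 11, 8, 9, 10, 4, 7, 13, 3, 14, 15]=(0 12 7 11 4 16 15 14 3 6)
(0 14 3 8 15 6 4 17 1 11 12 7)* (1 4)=(0 14 3 8 15 6 1 11 12 7)(4 17)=[14, 11, 2, 8, 17, 5, 1, 0, 15, 9, 10, 12, 7, 13, 3, 6, 16, 4]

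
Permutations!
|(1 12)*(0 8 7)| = 6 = |(0 8 7)(1 12)|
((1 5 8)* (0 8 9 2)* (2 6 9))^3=((0 8 1 5 2)(6 9))^3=(0 5 8 2 1)(6 9)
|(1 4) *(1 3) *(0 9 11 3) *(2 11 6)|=8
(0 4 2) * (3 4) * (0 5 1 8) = (0 3 4 2 5 1 8) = [3, 8, 5, 4, 2, 1, 6, 7, 0]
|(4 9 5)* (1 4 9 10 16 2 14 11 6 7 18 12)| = |(1 4 10 16 2 14 11 6 7 18 12)(5 9)| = 22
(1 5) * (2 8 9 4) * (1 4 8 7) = [0, 5, 7, 3, 2, 4, 6, 1, 9, 8] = (1 5 4 2 7)(8 9)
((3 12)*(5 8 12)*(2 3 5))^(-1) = ((2 3)(5 8 12))^(-1) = (2 3)(5 12 8)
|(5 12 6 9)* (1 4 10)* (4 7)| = 4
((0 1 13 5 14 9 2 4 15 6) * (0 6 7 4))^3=((0 1 13 5 14 9 2)(4 15 7))^3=(15)(0 5 2 13 9 1 14)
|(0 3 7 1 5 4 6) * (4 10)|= |(0 3 7 1 5 10 4 6)|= 8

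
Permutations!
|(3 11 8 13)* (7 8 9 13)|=|(3 11 9 13)(7 8)|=4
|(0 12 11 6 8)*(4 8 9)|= |(0 12 11 6 9 4 8)|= 7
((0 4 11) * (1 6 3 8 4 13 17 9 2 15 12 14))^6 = (0 12 4 2 3 17 1)(6 13 14 11 15 8 9) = ((0 13 17 9 2 15 12 14 1 6 3 8 4 11))^6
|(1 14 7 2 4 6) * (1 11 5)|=|(1 14 7 2 4 6 11 5)|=8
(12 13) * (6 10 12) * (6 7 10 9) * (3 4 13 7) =[0, 1, 2, 4, 13, 5, 9, 10, 8, 6, 12, 11, 7, 3] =(3 4 13)(6 9)(7 10 12)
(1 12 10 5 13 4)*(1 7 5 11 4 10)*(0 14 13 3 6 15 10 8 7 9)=(0 14 13 8 7 5 3 6 15 10 11 4 9)(1 12)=[14, 12, 2, 6, 9, 3, 15, 5, 7, 0, 11, 4, 1, 8, 13, 10]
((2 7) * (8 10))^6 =((2 7)(8 10))^6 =(10)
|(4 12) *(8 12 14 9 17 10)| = |(4 14 9 17 10 8 12)| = 7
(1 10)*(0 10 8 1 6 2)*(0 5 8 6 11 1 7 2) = (0 10 11 1 6)(2 5 8 7) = [10, 6, 5, 3, 4, 8, 0, 2, 7, 9, 11, 1]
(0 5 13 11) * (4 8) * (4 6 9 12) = (0 5 13 11)(4 8 6 9 12) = [5, 1, 2, 3, 8, 13, 9, 7, 6, 12, 10, 0, 4, 11]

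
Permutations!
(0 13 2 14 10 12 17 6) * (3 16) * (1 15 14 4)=(0 13 2 4 1 15 14 10 12 17 6)(3 16)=[13, 15, 4, 16, 1, 5, 0, 7, 8, 9, 12, 11, 17, 2, 10, 14, 3, 6]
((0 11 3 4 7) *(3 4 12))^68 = (12)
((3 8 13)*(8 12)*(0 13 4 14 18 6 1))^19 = (0 1 6 18 14 4 8 12 3 13)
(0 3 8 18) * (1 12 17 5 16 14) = [3, 12, 2, 8, 4, 16, 6, 7, 18, 9, 10, 11, 17, 13, 1, 15, 14, 5, 0] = (0 3 8 18)(1 12 17 5 16 14)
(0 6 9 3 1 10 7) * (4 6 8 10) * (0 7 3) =(0 8 10 3 1 4 6 9) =[8, 4, 2, 1, 6, 5, 9, 7, 10, 0, 3]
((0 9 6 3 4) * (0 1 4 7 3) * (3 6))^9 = (0 6 7 3 9)(1 4)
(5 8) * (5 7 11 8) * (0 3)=(0 3)(7 11 8)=[3, 1, 2, 0, 4, 5, 6, 11, 7, 9, 10, 8]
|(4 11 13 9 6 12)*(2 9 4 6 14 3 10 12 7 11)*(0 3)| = 12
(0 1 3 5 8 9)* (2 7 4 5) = (0 1 3 2 7 4 5 8 9) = [1, 3, 7, 2, 5, 8, 6, 4, 9, 0]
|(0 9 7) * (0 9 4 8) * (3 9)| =|(0 4 8)(3 9 7)| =3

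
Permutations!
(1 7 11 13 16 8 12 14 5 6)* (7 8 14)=[0, 8, 2, 3, 4, 6, 1, 11, 12, 9, 10, 13, 7, 16, 5, 15, 14]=(1 8 12 7 11 13 16 14 5 6)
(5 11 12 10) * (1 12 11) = (1 12 10 5) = [0, 12, 2, 3, 4, 1, 6, 7, 8, 9, 5, 11, 10]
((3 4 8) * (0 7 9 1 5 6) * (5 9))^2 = (9)(0 5)(3 8 4)(6 7)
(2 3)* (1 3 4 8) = [0, 3, 4, 2, 8, 5, 6, 7, 1] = (1 3 2 4 8)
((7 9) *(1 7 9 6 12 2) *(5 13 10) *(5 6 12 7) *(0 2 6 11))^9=(0 1 13 11 2 5 10)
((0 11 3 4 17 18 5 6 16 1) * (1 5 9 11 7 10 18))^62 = (0 10 9 3 17)(1 7 18 11 4)(5 16 6)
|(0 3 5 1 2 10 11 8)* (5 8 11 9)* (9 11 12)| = 21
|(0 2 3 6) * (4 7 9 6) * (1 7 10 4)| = 14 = |(0 2 3 1 7 9 6)(4 10)|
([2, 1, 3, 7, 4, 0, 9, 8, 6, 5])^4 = [8, 1, 6, 9, 4, 7, 2, 5, 0, 3]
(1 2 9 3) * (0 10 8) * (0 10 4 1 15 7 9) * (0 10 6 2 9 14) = [4, 9, 10, 15, 1, 5, 2, 14, 6, 3, 8, 11, 12, 13, 0, 7] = (0 4 1 9 3 15 7 14)(2 10 8 6)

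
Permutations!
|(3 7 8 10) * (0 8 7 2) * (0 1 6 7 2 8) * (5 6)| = |(1 5 6 7 2)(3 8 10)| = 15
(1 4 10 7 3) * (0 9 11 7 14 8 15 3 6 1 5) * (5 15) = [9, 4, 2, 15, 10, 0, 1, 6, 5, 11, 14, 7, 12, 13, 8, 3] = (0 9 11 7 6 1 4 10 14 8 5)(3 15)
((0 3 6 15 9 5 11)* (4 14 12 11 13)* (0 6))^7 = ((0 3)(4 14 12 11 6 15 9 5 13))^7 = (0 3)(4 5 15 11 14 13 9 6 12)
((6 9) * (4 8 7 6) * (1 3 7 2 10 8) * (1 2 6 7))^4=(2 9 8)(4 6 10)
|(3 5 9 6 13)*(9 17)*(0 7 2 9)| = |(0 7 2 9 6 13 3 5 17)| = 9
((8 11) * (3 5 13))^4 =((3 5 13)(8 11))^4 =(3 5 13)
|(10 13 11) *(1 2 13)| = |(1 2 13 11 10)| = 5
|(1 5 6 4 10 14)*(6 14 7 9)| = 15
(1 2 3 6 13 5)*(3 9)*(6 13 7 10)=[0, 2, 9, 13, 4, 1, 7, 10, 8, 3, 6, 11, 12, 5]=(1 2 9 3 13 5)(6 7 10)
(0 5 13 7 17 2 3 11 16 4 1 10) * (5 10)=[10, 5, 3, 11, 1, 13, 6, 17, 8, 9, 0, 16, 12, 7, 14, 15, 4, 2]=(0 10)(1 5 13 7 17 2 3 11 16 4)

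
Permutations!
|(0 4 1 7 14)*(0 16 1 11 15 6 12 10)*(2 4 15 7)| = 35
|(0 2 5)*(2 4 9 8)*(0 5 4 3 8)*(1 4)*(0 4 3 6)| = 4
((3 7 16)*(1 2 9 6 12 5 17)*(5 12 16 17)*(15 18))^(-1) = ((1 2 9 6 16 3 7 17)(15 18))^(-1) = (1 17 7 3 16 6 9 2)(15 18)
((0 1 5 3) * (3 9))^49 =(0 3 9 5 1)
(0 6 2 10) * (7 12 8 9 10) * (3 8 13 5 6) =(0 3 8 9 10)(2 7 12 13 5 6) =[3, 1, 7, 8, 4, 6, 2, 12, 9, 10, 0, 11, 13, 5]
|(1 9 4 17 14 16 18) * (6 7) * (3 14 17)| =14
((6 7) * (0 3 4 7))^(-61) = (0 6 7 4 3)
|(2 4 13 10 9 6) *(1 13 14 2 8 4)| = 9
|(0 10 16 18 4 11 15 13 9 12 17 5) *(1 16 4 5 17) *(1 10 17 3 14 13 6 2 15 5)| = |(0 17 3 14 13 9 12 10 4 11 5)(1 16 18)(2 15 6)| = 33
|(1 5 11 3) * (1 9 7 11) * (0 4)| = 4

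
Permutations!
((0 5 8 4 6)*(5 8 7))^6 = ((0 8 4 6)(5 7))^6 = (0 4)(6 8)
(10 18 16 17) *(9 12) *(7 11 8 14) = [0, 1, 2, 3, 4, 5, 6, 11, 14, 12, 18, 8, 9, 13, 7, 15, 17, 10, 16] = (7 11 8 14)(9 12)(10 18 16 17)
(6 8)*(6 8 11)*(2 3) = (2 3)(6 11) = [0, 1, 3, 2, 4, 5, 11, 7, 8, 9, 10, 6]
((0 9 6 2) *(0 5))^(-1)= (0 5 2 6 9)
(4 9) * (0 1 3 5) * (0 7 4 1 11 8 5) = (0 11 8 5 7 4 9 1 3) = [11, 3, 2, 0, 9, 7, 6, 4, 5, 1, 10, 8]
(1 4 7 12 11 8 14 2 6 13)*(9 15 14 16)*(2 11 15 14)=(1 4 7 12 15 2 6 13)(8 16 9 14 11)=[0, 4, 6, 3, 7, 5, 13, 12, 16, 14, 10, 8, 15, 1, 11, 2, 9]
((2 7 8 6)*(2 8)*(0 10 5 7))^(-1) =(0 2 7 5 10)(6 8)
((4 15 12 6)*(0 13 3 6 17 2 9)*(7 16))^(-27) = (0 6 12 9 3 15 2 13 4 17)(7 16)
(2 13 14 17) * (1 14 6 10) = (1 14 17 2 13 6 10) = [0, 14, 13, 3, 4, 5, 10, 7, 8, 9, 1, 11, 12, 6, 17, 15, 16, 2]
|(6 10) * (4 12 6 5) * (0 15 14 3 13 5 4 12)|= |(0 15 14 3 13 5 12 6 10 4)|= 10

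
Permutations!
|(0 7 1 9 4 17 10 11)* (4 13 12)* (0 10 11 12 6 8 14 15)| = 45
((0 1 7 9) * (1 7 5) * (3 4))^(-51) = (9)(1 5)(3 4)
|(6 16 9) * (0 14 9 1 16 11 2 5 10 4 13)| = 10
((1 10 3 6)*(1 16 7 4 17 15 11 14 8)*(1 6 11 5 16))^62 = ((1 10 3 11 14 8 6)(4 17 15 5 16 7))^62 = (1 6 8 14 11 3 10)(4 15 16)(5 7 17)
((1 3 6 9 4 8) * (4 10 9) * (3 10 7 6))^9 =((1 10 9 7 6 4 8))^9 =(1 9 6 8 10 7 4)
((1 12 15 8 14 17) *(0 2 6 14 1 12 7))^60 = (17)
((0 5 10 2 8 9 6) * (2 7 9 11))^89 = (0 6 9 7 10 5)(2 11 8)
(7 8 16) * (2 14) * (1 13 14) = (1 13 14 2)(7 8 16) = [0, 13, 1, 3, 4, 5, 6, 8, 16, 9, 10, 11, 12, 14, 2, 15, 7]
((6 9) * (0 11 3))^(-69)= (11)(6 9)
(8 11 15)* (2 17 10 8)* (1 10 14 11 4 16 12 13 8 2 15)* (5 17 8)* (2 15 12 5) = [0, 10, 8, 3, 16, 17, 6, 7, 4, 9, 15, 1, 13, 2, 11, 12, 5, 14] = (1 10 15 12 13 2 8 4 16 5 17 14 11)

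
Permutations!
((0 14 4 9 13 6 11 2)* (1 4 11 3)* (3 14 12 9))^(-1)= ((0 12 9 13 6 14 11 2)(1 4 3))^(-1)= (0 2 11 14 6 13 9 12)(1 3 4)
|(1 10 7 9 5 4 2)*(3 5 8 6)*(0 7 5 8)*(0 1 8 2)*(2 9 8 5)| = |(0 7 8 6 3 9 1 10 2 5 4)| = 11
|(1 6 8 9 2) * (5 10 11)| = |(1 6 8 9 2)(5 10 11)| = 15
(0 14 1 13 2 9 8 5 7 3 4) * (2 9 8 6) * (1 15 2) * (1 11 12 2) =[14, 13, 8, 4, 0, 7, 11, 3, 5, 6, 10, 12, 2, 9, 15, 1] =(0 14 15 1 13 9 6 11 12 2 8 5 7 3 4)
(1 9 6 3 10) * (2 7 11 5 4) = [0, 9, 7, 10, 2, 4, 3, 11, 8, 6, 1, 5] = (1 9 6 3 10)(2 7 11 5 4)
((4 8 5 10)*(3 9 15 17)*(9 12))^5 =(17)(4 8 5 10)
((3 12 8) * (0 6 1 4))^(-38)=(0 1)(3 12 8)(4 6)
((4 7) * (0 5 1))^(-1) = (0 1 5)(4 7)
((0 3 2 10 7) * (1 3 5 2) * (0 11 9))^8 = ((0 5 2 10 7 11 9)(1 3))^8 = (0 5 2 10 7 11 9)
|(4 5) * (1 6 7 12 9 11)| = 6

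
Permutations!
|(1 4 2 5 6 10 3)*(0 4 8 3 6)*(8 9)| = |(0 4 2 5)(1 9 8 3)(6 10)| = 4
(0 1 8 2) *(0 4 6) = (0 1 8 2 4 6) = [1, 8, 4, 3, 6, 5, 0, 7, 2]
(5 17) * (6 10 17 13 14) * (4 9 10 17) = (4 9 10)(5 13 14 6 17) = [0, 1, 2, 3, 9, 13, 17, 7, 8, 10, 4, 11, 12, 14, 6, 15, 16, 5]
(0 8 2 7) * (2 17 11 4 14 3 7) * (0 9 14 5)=[8, 1, 2, 7, 5, 0, 6, 9, 17, 14, 10, 4, 12, 13, 3, 15, 16, 11]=(0 8 17 11 4 5)(3 7 9 14)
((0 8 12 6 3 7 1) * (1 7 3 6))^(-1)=((0 8 12 1))^(-1)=(0 1 12 8)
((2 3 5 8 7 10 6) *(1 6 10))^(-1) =((10)(1 6 2 3 5 8 7))^(-1) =(10)(1 7 8 5 3 2 6)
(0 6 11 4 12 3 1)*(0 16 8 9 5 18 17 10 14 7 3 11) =(0 6)(1 16 8 9 5 18 17 10 14 7 3)(4 12 11) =[6, 16, 2, 1, 12, 18, 0, 3, 9, 5, 14, 4, 11, 13, 7, 15, 8, 10, 17]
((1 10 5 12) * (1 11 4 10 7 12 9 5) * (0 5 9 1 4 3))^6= ((0 5 1 7 12 11 3)(4 10))^6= (0 3 11 12 7 1 5)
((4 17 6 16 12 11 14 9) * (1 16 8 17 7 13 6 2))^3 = (1 11 4 6 2 12 9 13 17 16 14 7 8)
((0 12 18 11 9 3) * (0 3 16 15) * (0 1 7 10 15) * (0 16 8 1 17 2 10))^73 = (0 12 18 11 9 8 1 7)(2 10 15 17) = ((0 12 18 11 9 8 1 7)(2 10 15 17))^73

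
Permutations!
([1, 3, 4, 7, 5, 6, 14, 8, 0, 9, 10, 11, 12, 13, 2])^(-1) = [8, 0, 14, 1, 2, 4, 5, 3, 7, 9, 10, 11, 12, 13, 6]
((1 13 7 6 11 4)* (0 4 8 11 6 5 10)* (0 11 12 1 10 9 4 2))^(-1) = (0 2)(1 12 8 11 10 4 9 5 7 13)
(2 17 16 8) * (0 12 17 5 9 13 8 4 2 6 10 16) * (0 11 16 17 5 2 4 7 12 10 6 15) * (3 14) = (0 10 17 11 16 7 12 5 9 13 8 15)(3 14) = [10, 1, 2, 14, 4, 9, 6, 12, 15, 13, 17, 16, 5, 8, 3, 0, 7, 11]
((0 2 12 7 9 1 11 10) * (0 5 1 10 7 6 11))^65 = (0 7)(1 11)(2 9)(5 6)(10 12) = ((0 2 12 6 11 7 9 10 5 1))^65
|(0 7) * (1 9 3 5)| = 4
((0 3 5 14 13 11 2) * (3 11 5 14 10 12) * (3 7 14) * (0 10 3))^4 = ((0 11 2 10 12 7 14 13 5 3))^4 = (0 12 5 2 14)(3 10 13 11 7)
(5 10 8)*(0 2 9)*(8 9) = (0 2 8 5 10 9) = [2, 1, 8, 3, 4, 10, 6, 7, 5, 0, 9]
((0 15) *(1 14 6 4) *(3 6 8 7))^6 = ((0 15)(1 14 8 7 3 6 4))^6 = (15)(1 4 6 3 7 8 14)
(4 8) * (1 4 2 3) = [0, 4, 3, 1, 8, 5, 6, 7, 2] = (1 4 8 2 3)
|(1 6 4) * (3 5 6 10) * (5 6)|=|(1 10 3 6 4)|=5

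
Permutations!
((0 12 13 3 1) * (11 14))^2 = ((0 12 13 3 1)(11 14))^2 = (14)(0 13 1 12 3)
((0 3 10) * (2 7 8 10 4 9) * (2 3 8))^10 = ((0 8 10)(2 7)(3 4 9))^10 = (0 8 10)(3 4 9)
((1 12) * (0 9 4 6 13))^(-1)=(0 13 6 4 9)(1 12)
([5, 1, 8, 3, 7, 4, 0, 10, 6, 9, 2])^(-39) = (0 5 4 7 10 2 8 6)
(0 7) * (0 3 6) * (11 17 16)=[7, 1, 2, 6, 4, 5, 0, 3, 8, 9, 10, 17, 12, 13, 14, 15, 11, 16]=(0 7 3 6)(11 17 16)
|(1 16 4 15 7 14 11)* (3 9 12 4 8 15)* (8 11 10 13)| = 12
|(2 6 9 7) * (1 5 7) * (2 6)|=|(1 5 7 6 9)|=5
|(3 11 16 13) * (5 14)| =4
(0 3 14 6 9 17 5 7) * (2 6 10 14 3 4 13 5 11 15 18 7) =(0 4 13 5 2 6 9 17 11 15 18 7)(10 14) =[4, 1, 6, 3, 13, 2, 9, 0, 8, 17, 14, 15, 12, 5, 10, 18, 16, 11, 7]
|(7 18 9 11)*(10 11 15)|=|(7 18 9 15 10 11)|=6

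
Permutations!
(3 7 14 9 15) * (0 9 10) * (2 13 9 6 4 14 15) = (0 6 4 14 10)(2 13 9)(3 7 15) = [6, 1, 13, 7, 14, 5, 4, 15, 8, 2, 0, 11, 12, 9, 10, 3]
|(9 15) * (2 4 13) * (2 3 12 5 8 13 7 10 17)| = 10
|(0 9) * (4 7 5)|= 6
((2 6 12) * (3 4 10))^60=(12)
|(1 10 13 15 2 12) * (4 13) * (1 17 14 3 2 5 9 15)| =|(1 10 4 13)(2 12 17 14 3)(5 9 15)| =60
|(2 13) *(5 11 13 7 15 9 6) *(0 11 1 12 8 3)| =13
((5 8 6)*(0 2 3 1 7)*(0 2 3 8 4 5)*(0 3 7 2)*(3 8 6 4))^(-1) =(0 7)(1 3 5 4 8 6 2)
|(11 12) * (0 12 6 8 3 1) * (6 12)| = |(0 6 8 3 1)(11 12)| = 10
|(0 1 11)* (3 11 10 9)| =6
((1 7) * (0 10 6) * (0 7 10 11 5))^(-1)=((0 11 5)(1 10 6 7))^(-1)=(0 5 11)(1 7 6 10)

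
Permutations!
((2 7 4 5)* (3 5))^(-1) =(2 5 3 4 7)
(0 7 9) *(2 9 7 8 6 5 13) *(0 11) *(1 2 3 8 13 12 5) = [13, 2, 9, 8, 4, 12, 1, 7, 6, 11, 10, 0, 5, 3] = (0 13 3 8 6 1 2 9 11)(5 12)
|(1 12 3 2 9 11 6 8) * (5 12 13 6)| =|(1 13 6 8)(2 9 11 5 12 3)| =12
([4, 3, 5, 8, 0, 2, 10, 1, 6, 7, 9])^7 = (10)(0 4)(2 5)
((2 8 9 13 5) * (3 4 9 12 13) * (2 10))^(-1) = (2 10 5 13 12 8)(3 9 4)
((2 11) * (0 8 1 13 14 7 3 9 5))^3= ((0 8 1 13 14 7 3 9 5)(2 11))^3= (0 13 3)(1 7 5)(2 11)(8 14 9)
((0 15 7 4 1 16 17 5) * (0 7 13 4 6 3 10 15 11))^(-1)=(0 11)(1 4 13 15 10 3 6 7 5 17 16)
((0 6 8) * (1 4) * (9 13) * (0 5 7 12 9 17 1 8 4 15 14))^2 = (0 4 5 12 13 1 14 6 8 7 9 17 15)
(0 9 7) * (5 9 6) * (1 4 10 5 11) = (0 6 11 1 4 10 5 9 7) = [6, 4, 2, 3, 10, 9, 11, 0, 8, 7, 5, 1]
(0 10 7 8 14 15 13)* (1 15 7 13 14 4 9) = (0 10 13)(1 15 14 7 8 4 9) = [10, 15, 2, 3, 9, 5, 6, 8, 4, 1, 13, 11, 12, 0, 7, 14]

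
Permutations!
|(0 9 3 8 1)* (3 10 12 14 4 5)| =|(0 9 10 12 14 4 5 3 8 1)| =10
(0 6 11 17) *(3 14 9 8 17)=(0 6 11 3 14 9 8 17)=[6, 1, 2, 14, 4, 5, 11, 7, 17, 8, 10, 3, 12, 13, 9, 15, 16, 0]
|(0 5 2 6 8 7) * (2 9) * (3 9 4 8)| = 20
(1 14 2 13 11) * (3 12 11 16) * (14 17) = (1 17 14 2 13 16 3 12 11) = [0, 17, 13, 12, 4, 5, 6, 7, 8, 9, 10, 1, 11, 16, 2, 15, 3, 14]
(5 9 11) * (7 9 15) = [0, 1, 2, 3, 4, 15, 6, 9, 8, 11, 10, 5, 12, 13, 14, 7] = (5 15 7 9 11)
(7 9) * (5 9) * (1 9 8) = (1 9 7 5 8) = [0, 9, 2, 3, 4, 8, 6, 5, 1, 7]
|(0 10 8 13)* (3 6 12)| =|(0 10 8 13)(3 6 12)| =12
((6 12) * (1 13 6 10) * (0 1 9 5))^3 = (0 6 9 1 12 5 13 10)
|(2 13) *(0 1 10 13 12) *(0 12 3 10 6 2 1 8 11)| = |(0 8 11)(1 6 2 3 10 13)| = 6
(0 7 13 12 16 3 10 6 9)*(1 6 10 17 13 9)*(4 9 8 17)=[7, 6, 2, 4, 9, 5, 1, 8, 17, 0, 10, 11, 16, 12, 14, 15, 3, 13]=(0 7 8 17 13 12 16 3 4 9)(1 6)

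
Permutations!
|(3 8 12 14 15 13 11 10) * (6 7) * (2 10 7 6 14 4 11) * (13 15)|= 10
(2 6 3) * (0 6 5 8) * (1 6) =(0 1 6 3 2 5 8) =[1, 6, 5, 2, 4, 8, 3, 7, 0]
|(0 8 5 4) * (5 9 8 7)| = |(0 7 5 4)(8 9)| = 4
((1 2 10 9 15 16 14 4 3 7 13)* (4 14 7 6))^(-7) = ((1 2 10 9 15 16 7 13)(3 6 4))^(-7) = (1 2 10 9 15 16 7 13)(3 4 6)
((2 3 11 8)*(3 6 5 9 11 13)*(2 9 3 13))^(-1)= ((13)(2 6 5 3)(8 9 11))^(-1)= (13)(2 3 5 6)(8 11 9)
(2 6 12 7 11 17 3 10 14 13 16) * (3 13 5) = (2 6 12 7 11 17 13 16)(3 10 14 5) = [0, 1, 6, 10, 4, 3, 12, 11, 8, 9, 14, 17, 7, 16, 5, 15, 2, 13]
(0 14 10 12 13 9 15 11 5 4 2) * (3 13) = (0 14 10 12 3 13 9 15 11 5 4 2) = [14, 1, 0, 13, 2, 4, 6, 7, 8, 15, 12, 5, 3, 9, 10, 11]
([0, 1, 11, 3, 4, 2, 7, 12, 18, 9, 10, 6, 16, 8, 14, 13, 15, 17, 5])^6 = (2 15 11 13 6 8 7 18 12 5 16)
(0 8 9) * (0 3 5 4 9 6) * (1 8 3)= (0 3 5 4 9 1 8 6)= [3, 8, 2, 5, 9, 4, 0, 7, 6, 1]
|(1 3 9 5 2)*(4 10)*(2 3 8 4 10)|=12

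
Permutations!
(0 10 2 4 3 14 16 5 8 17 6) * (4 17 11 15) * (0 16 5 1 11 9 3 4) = [10, 11, 17, 14, 4, 8, 16, 7, 9, 3, 2, 15, 12, 13, 5, 0, 1, 6] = (0 10 2 17 6 16 1 11 15)(3 14 5 8 9)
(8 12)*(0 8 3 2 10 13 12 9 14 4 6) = (0 8 9 14 4 6)(2 10 13 12 3) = [8, 1, 10, 2, 6, 5, 0, 7, 9, 14, 13, 11, 3, 12, 4]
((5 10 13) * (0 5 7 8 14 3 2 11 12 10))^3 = (0 5)(2 10 8)(3 12 7)(11 13 14)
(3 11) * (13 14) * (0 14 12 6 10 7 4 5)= (0 14 13 12 6 10 7 4 5)(3 11)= [14, 1, 2, 11, 5, 0, 10, 4, 8, 9, 7, 3, 6, 12, 13]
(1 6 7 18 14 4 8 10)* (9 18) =(1 6 7 9 18 14 4 8 10) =[0, 6, 2, 3, 8, 5, 7, 9, 10, 18, 1, 11, 12, 13, 4, 15, 16, 17, 14]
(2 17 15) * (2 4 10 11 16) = [0, 1, 17, 3, 10, 5, 6, 7, 8, 9, 11, 16, 12, 13, 14, 4, 2, 15] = (2 17 15 4 10 11 16)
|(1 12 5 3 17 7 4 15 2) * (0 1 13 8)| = |(0 1 12 5 3 17 7 4 15 2 13 8)| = 12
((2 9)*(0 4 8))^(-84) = ((0 4 8)(2 9))^(-84) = (9)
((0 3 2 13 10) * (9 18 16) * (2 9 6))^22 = ((0 3 9 18 16 6 2 13 10))^22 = (0 16 10 18 13 9 2 3 6)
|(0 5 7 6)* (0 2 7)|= |(0 5)(2 7 6)|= 6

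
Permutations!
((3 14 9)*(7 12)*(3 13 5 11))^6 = (14)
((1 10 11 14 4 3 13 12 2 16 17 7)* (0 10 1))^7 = ((0 10 11 14 4 3 13 12 2 16 17 7))^7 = (0 12 11 16 4 7 13 10 2 14 17 3)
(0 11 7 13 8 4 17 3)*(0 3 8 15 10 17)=[11, 1, 2, 3, 0, 5, 6, 13, 4, 9, 17, 7, 12, 15, 14, 10, 16, 8]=(0 11 7 13 15 10 17 8 4)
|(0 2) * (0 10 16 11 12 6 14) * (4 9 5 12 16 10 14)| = 30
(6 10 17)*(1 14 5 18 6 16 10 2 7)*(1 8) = (1 14 5 18 6 2 7 8)(10 17 16) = [0, 14, 7, 3, 4, 18, 2, 8, 1, 9, 17, 11, 12, 13, 5, 15, 10, 16, 6]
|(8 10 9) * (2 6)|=6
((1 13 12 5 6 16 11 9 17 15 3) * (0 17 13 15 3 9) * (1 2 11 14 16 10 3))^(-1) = (0 11 2 3 10 6 5 12 13 9 15 1 17)(14 16)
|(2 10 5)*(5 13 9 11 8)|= 7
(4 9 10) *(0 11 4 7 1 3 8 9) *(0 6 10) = (0 11 4 6 10 7 1 3 8 9) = [11, 3, 2, 8, 6, 5, 10, 1, 9, 0, 7, 4]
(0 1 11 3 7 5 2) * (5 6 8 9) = (0 1 11 3 7 6 8 9 5 2) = [1, 11, 0, 7, 4, 2, 8, 6, 9, 5, 10, 3]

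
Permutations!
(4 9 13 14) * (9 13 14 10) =(4 13 10 9 14) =[0, 1, 2, 3, 13, 5, 6, 7, 8, 14, 9, 11, 12, 10, 4]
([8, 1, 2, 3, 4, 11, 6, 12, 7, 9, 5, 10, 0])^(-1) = [12, 1, 2, 3, 4, 10, 6, 8, 0, 9, 11, 5, 7]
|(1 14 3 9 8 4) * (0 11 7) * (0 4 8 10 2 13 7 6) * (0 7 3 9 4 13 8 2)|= 22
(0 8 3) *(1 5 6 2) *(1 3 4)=[8, 5, 3, 0, 1, 6, 2, 7, 4]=(0 8 4 1 5 6 2 3)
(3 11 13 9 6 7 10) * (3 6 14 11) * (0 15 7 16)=(0 15 7 10 6 16)(9 14 11 13)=[15, 1, 2, 3, 4, 5, 16, 10, 8, 14, 6, 13, 12, 9, 11, 7, 0]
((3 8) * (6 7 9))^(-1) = (3 8)(6 9 7)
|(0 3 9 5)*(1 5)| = |(0 3 9 1 5)| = 5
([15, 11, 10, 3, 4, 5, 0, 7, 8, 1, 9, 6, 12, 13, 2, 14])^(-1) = (0 6 11 1 9 10 2 14 15)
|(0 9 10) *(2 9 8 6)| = 6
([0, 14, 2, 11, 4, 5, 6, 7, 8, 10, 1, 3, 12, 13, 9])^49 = (1 14 9 10)(3 11)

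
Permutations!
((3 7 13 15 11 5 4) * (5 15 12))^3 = (3 12)(4 13)(5 7)(11 15)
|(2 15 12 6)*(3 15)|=5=|(2 3 15 12 6)|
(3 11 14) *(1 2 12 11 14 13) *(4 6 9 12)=(1 2 4 6 9 12 11 13)(3 14)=[0, 2, 4, 14, 6, 5, 9, 7, 8, 12, 10, 13, 11, 1, 3]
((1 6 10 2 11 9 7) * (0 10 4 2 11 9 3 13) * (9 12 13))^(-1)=(0 13 12 2 4 6 1 7 9 3 11 10)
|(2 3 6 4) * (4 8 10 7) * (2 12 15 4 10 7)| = 6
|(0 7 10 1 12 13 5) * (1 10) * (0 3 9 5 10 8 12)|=|(0 7 1)(3 9 5)(8 12 13 10)|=12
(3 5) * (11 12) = (3 5)(11 12) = [0, 1, 2, 5, 4, 3, 6, 7, 8, 9, 10, 12, 11]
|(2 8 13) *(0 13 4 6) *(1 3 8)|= |(0 13 2 1 3 8 4 6)|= 8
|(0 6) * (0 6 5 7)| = 3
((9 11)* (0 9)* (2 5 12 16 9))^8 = ((0 2 5 12 16 9 11))^8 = (0 2 5 12 16 9 11)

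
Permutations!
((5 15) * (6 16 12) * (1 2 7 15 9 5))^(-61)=((1 2 7 15)(5 9)(6 16 12))^(-61)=(1 15 7 2)(5 9)(6 12 16)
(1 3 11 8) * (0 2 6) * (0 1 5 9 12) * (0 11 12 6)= (0 2)(1 3 12 11 8 5 9 6)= [2, 3, 0, 12, 4, 9, 1, 7, 5, 6, 10, 8, 11]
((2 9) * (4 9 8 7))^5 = (9)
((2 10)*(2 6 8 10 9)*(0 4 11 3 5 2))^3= (0 3 9 11 2 4 5)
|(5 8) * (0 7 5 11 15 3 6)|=|(0 7 5 8 11 15 3 6)|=8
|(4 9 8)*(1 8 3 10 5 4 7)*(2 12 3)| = 21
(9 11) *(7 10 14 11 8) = (7 10 14 11 9 8) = [0, 1, 2, 3, 4, 5, 6, 10, 7, 8, 14, 9, 12, 13, 11]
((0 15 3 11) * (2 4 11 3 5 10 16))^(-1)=(0 11 4 2 16 10 5 15)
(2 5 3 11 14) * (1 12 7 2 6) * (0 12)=[12, 0, 5, 11, 4, 3, 1, 2, 8, 9, 10, 14, 7, 13, 6]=(0 12 7 2 5 3 11 14 6 1)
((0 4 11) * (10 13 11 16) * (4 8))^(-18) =(0 16 11 4 13 8 10)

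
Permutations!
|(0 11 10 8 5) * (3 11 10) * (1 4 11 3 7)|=|(0 10 8 5)(1 4 11 7)|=4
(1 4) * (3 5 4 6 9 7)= (1 6 9 7 3 5 4)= [0, 6, 2, 5, 1, 4, 9, 3, 8, 7]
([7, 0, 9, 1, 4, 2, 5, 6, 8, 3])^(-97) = (0 1 3 9 2 5 6 7)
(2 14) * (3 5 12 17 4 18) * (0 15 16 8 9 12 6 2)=[15, 1, 14, 5, 18, 6, 2, 7, 9, 12, 10, 11, 17, 13, 0, 16, 8, 4, 3]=(0 15 16 8 9 12 17 4 18 3 5 6 2 14)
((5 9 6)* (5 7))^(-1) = (5 7 6 9)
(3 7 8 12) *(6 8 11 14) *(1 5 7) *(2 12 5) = (1 2 12 3)(5 7 11 14 6 8) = [0, 2, 12, 1, 4, 7, 8, 11, 5, 9, 10, 14, 3, 13, 6]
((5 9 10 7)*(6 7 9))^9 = (9 10)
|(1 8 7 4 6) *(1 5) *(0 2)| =|(0 2)(1 8 7 4 6 5)| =6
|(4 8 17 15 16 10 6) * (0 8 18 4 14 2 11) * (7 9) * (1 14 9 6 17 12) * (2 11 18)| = 12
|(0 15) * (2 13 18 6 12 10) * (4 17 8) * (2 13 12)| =6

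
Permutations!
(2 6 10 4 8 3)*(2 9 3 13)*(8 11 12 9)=(2 6 10 4 11 12 9 3 8 13)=[0, 1, 6, 8, 11, 5, 10, 7, 13, 3, 4, 12, 9, 2]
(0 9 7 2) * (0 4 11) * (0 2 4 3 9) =(2 3 9 7 4 11) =[0, 1, 3, 9, 11, 5, 6, 4, 8, 7, 10, 2]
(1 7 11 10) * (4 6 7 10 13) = (1 10)(4 6 7 11 13) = [0, 10, 2, 3, 6, 5, 7, 11, 8, 9, 1, 13, 12, 4]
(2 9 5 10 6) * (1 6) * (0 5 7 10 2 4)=(0 5 2 9 7 10 1 6 4)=[5, 6, 9, 3, 0, 2, 4, 10, 8, 7, 1]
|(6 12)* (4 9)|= |(4 9)(6 12)|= 2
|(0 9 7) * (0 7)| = |(0 9)| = 2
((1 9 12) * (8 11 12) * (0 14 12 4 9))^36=((0 14 12 1)(4 9 8 11))^36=(14)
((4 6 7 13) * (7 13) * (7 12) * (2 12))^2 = ((2 12 7)(4 6 13))^2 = (2 7 12)(4 13 6)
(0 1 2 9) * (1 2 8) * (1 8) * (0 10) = (0 2 9 10) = [2, 1, 9, 3, 4, 5, 6, 7, 8, 10, 0]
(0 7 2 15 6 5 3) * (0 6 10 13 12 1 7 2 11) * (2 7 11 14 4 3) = (0 7 14 4 3 6 5 2 15 10 13 12 1 11) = [7, 11, 15, 6, 3, 2, 5, 14, 8, 9, 13, 0, 1, 12, 4, 10]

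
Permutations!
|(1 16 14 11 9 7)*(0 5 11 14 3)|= 8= |(0 5 11 9 7 1 16 3)|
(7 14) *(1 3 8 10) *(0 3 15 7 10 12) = (0 3 8 12)(1 15 7 14 10) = [3, 15, 2, 8, 4, 5, 6, 14, 12, 9, 1, 11, 0, 13, 10, 7]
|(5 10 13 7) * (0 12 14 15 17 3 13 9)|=|(0 12 14 15 17 3 13 7 5 10 9)|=11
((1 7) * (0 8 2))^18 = (8)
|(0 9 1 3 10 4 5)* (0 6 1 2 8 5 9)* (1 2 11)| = 12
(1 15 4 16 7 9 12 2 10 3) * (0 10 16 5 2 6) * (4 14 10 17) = (0 17 4 5 2 16 7 9 12 6)(1 15 14 10 3) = [17, 15, 16, 1, 5, 2, 0, 9, 8, 12, 3, 11, 6, 13, 10, 14, 7, 4]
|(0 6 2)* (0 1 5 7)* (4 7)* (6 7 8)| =|(0 7)(1 5 4 8 6 2)| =6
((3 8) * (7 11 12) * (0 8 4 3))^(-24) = ((0 8)(3 4)(7 11 12))^(-24) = (12)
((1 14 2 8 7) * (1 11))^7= ((1 14 2 8 7 11))^7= (1 14 2 8 7 11)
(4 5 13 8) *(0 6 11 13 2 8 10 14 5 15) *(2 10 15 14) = (0 6 11 13 15)(2 8 4 14 5 10) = [6, 1, 8, 3, 14, 10, 11, 7, 4, 9, 2, 13, 12, 15, 5, 0]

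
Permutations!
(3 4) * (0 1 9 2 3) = (0 1 9 2 3 4) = [1, 9, 3, 4, 0, 5, 6, 7, 8, 2]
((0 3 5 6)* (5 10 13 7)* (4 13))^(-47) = ((0 3 10 4 13 7 5 6))^(-47) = (0 3 10 4 13 7 5 6)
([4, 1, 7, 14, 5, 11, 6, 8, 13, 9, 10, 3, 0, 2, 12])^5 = [14, 1, 7, 5, 12, 0, 6, 8, 13, 9, 10, 4, 3, 2, 11]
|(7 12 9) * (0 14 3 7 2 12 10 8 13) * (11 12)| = 28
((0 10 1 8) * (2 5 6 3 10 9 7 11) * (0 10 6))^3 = (0 11)(2 9)(3 6)(5 7)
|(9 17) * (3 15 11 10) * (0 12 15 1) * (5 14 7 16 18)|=|(0 12 15 11 10 3 1)(5 14 7 16 18)(9 17)|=70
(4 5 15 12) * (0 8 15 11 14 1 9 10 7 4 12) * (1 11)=(0 8 15)(1 9 10 7 4 5)(11 14)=[8, 9, 2, 3, 5, 1, 6, 4, 15, 10, 7, 14, 12, 13, 11, 0]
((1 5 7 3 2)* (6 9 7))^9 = ((1 5 6 9 7 3 2))^9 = (1 6 7 2 5 9 3)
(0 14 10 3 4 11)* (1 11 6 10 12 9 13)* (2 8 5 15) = (0 14 12 9 13 1 11)(2 8 5 15)(3 4 6 10) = [14, 11, 8, 4, 6, 15, 10, 7, 5, 13, 3, 0, 9, 1, 12, 2]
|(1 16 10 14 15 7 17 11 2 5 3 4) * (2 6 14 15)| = |(1 16 10 15 7 17 11 6 14 2 5 3 4)| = 13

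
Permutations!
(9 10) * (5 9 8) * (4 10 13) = (4 10 8 5 9 13) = [0, 1, 2, 3, 10, 9, 6, 7, 5, 13, 8, 11, 12, 4]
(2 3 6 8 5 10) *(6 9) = (2 3 9 6 8 5 10) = [0, 1, 3, 9, 4, 10, 8, 7, 5, 6, 2]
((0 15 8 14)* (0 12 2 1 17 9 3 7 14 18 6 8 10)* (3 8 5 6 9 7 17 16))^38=((0 15 10)(1 16 3 17 7 14 12 2)(5 6)(8 18 9))^38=(0 10 15)(1 12 7 3)(2 14 17 16)(8 9 18)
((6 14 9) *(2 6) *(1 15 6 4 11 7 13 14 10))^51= (1 10 6 15)(2 11 13 9 4 7 14)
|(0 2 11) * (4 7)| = 6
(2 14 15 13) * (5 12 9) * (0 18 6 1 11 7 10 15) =[18, 11, 14, 3, 4, 12, 1, 10, 8, 5, 15, 7, 9, 2, 0, 13, 16, 17, 6] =(0 18 6 1 11 7 10 15 13 2 14)(5 12 9)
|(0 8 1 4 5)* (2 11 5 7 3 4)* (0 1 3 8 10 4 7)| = 12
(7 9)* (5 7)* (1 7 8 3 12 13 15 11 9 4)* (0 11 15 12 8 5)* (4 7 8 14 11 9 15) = [9, 8, 2, 14, 1, 5, 6, 7, 3, 0, 10, 15, 13, 12, 11, 4] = (0 9)(1 8 3 14 11 15 4)(12 13)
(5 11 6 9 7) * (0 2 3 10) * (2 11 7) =(0 11 6 9 2 3 10)(5 7) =[11, 1, 3, 10, 4, 7, 9, 5, 8, 2, 0, 6]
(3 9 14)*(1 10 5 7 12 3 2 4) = [0, 10, 4, 9, 1, 7, 6, 12, 8, 14, 5, 11, 3, 13, 2] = (1 10 5 7 12 3 9 14 2 4)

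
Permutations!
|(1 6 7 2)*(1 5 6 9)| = |(1 9)(2 5 6 7)| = 4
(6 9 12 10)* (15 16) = (6 9 12 10)(15 16) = [0, 1, 2, 3, 4, 5, 9, 7, 8, 12, 6, 11, 10, 13, 14, 16, 15]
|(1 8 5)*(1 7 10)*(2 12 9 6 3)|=5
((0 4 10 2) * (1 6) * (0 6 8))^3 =((0 4 10 2 6 1 8))^3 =(0 2 8 10 1 4 6)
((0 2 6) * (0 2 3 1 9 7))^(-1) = (0 7 9 1 3)(2 6)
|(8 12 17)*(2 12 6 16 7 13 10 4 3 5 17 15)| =30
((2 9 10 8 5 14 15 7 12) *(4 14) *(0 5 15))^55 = (0 14 4 5)(2 12 7 15 8 10 9)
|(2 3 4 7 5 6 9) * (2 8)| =|(2 3 4 7 5 6 9 8)| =8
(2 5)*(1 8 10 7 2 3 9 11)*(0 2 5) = [2, 8, 0, 9, 4, 3, 6, 5, 10, 11, 7, 1] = (0 2)(1 8 10 7 5 3 9 11)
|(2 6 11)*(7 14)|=6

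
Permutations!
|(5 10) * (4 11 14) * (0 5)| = |(0 5 10)(4 11 14)| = 3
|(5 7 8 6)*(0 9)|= 4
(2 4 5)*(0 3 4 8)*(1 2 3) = (0 1 2 8)(3 4 5) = [1, 2, 8, 4, 5, 3, 6, 7, 0]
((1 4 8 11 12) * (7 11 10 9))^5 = (1 7 8 12 9 4 11 10)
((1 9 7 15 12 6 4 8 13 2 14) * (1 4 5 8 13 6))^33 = ((1 9 7 15 12)(2 14 4 13)(5 8 6))^33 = (1 15 9 12 7)(2 14 4 13)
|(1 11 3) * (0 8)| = 6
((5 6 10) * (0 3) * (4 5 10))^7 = ((10)(0 3)(4 5 6))^7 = (10)(0 3)(4 5 6)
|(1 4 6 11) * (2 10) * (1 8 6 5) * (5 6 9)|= |(1 4 6 11 8 9 5)(2 10)|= 14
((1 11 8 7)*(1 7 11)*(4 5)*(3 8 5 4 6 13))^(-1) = ((3 8 11 5 6 13))^(-1) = (3 13 6 5 11 8)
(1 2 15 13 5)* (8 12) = [0, 2, 15, 3, 4, 1, 6, 7, 12, 9, 10, 11, 8, 5, 14, 13] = (1 2 15 13 5)(8 12)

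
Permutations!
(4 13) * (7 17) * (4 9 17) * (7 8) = (4 13 9 17 8 7) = [0, 1, 2, 3, 13, 5, 6, 4, 7, 17, 10, 11, 12, 9, 14, 15, 16, 8]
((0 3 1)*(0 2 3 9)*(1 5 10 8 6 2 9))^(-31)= (0 9 1)(2 6 8 10 5 3)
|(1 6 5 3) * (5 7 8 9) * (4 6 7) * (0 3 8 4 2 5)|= 10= |(0 3 1 7 4 6 2 5 8 9)|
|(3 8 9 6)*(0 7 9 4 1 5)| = |(0 7 9 6 3 8 4 1 5)| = 9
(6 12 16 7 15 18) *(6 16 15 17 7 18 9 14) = (6 12 15 9 14)(7 17)(16 18) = [0, 1, 2, 3, 4, 5, 12, 17, 8, 14, 10, 11, 15, 13, 6, 9, 18, 7, 16]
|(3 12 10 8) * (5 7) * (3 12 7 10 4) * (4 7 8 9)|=8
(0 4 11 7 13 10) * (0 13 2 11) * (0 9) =(0 4 9)(2 11 7)(10 13) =[4, 1, 11, 3, 9, 5, 6, 2, 8, 0, 13, 7, 12, 10]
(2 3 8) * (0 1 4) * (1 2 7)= (0 2 3 8 7 1 4)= [2, 4, 3, 8, 0, 5, 6, 1, 7]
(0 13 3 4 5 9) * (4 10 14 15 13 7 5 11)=(0 7 5 9)(3 10 14 15 13)(4 11)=[7, 1, 2, 10, 11, 9, 6, 5, 8, 0, 14, 4, 12, 3, 15, 13]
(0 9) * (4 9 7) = (0 7 4 9) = [7, 1, 2, 3, 9, 5, 6, 4, 8, 0]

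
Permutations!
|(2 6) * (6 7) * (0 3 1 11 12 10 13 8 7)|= |(0 3 1 11 12 10 13 8 7 6 2)|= 11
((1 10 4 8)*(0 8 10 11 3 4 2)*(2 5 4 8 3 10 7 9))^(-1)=(0 2 9 7 4 5 10 11 1 8 3)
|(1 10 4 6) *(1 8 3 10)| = |(3 10 4 6 8)| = 5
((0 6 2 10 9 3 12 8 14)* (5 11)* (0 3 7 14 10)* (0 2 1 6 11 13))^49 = ((0 11 5 13)(1 6)(3 12 8 10 9 7 14))^49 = (14)(0 11 5 13)(1 6)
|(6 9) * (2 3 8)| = 6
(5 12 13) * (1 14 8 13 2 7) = [0, 14, 7, 3, 4, 12, 6, 1, 13, 9, 10, 11, 2, 5, 8] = (1 14 8 13 5 12 2 7)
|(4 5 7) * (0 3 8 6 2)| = 15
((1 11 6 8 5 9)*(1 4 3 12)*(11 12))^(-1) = (1 12)(3 4 9 5 8 6 11)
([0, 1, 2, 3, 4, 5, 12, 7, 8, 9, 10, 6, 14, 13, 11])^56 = (14)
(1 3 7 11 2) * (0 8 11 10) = (0 8 11 2 1 3 7 10) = [8, 3, 1, 7, 4, 5, 6, 10, 11, 9, 0, 2]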